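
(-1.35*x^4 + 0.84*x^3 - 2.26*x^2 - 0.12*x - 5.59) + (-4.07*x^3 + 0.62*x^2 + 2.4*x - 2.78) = -1.35*x^4 - 3.23*x^3 - 1.64*x^2 + 2.28*x - 8.37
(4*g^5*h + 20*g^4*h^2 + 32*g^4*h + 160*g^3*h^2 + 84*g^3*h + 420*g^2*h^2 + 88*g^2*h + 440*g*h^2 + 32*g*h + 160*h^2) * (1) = 4*g^5*h + 20*g^4*h^2 + 32*g^4*h + 160*g^3*h^2 + 84*g^3*h + 420*g^2*h^2 + 88*g^2*h + 440*g*h^2 + 32*g*h + 160*h^2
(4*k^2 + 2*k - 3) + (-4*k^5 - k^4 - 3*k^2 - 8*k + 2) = -4*k^5 - k^4 + k^2 - 6*k - 1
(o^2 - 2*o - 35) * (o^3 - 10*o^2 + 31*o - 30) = o^5 - 12*o^4 + 16*o^3 + 258*o^2 - 1025*o + 1050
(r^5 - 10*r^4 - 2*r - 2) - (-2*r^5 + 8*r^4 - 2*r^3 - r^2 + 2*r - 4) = 3*r^5 - 18*r^4 + 2*r^3 + r^2 - 4*r + 2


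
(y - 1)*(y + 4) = y^2 + 3*y - 4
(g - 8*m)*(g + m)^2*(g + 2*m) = g^4 - 4*g^3*m - 27*g^2*m^2 - 38*g*m^3 - 16*m^4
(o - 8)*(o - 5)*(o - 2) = o^3 - 15*o^2 + 66*o - 80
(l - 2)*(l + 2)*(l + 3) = l^3 + 3*l^2 - 4*l - 12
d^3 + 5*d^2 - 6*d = d*(d - 1)*(d + 6)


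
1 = 1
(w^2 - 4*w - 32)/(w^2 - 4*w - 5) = (-w^2 + 4*w + 32)/(-w^2 + 4*w + 5)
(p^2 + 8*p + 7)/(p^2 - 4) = (p^2 + 8*p + 7)/(p^2 - 4)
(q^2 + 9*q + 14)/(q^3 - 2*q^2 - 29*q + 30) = (q^2 + 9*q + 14)/(q^3 - 2*q^2 - 29*q + 30)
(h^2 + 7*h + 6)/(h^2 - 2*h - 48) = (h + 1)/(h - 8)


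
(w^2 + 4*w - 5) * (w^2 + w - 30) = w^4 + 5*w^3 - 31*w^2 - 125*w + 150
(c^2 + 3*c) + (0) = c^2 + 3*c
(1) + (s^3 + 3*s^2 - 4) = s^3 + 3*s^2 - 3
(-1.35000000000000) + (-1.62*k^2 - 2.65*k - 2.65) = -1.62*k^2 - 2.65*k - 4.0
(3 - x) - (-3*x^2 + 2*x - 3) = 3*x^2 - 3*x + 6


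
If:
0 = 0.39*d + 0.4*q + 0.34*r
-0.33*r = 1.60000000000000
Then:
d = 4.22688422688423 - 1.02564102564103*q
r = -4.85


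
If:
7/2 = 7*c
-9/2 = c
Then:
No Solution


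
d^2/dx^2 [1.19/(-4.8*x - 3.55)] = -54.8352/(4.8*x + 3.55)^3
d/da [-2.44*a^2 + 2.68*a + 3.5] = 2.68 - 4.88*a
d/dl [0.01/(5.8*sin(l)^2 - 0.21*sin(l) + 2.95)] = (0.0021 - 0.116*sin(l))*cos(l)/(5.8*sin(l)^2 - 0.21*sin(l) + 2.95)^2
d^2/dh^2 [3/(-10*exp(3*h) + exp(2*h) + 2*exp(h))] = 6*(4*(-15*exp(2*h) + exp(h) + 1)^2 + (-10*exp(2*h) + exp(h) + 2)*(45*exp(2*h) - 2*exp(h) - 1))*exp(-h)/(-10*exp(2*h) + exp(h) + 2)^3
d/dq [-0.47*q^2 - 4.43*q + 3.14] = -0.94*q - 4.43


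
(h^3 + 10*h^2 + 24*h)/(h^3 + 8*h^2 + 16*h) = (h + 6)/(h + 4)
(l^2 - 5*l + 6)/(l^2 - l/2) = 2*(l^2 - 5*l + 6)/(l*(2*l - 1))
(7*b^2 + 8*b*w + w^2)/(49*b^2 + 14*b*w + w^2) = (b + w)/(7*b + w)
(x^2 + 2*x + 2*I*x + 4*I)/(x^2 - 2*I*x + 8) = (x + 2)/(x - 4*I)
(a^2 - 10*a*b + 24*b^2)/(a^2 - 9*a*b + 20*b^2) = (a - 6*b)/(a - 5*b)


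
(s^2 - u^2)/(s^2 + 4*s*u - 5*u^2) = (s + u)/(s + 5*u)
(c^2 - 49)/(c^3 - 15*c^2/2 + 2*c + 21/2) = 2*(c + 7)/(2*c^2 - c - 3)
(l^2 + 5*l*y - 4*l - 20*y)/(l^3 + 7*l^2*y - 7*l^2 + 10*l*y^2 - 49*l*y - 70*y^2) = (l - 4)/(l^2 + 2*l*y - 7*l - 14*y)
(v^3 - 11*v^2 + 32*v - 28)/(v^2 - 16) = (v^3 - 11*v^2 + 32*v - 28)/(v^2 - 16)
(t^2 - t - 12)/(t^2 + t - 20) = (t + 3)/(t + 5)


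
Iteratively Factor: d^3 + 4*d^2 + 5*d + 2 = (d + 2)*(d^2 + 2*d + 1) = (d + 1)*(d + 2)*(d + 1)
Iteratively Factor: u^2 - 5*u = (u)*(u - 5)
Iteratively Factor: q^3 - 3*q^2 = (q)*(q^2 - 3*q) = q*(q - 3)*(q)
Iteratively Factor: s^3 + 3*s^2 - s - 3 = (s + 3)*(s^2 - 1) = (s + 1)*(s + 3)*(s - 1)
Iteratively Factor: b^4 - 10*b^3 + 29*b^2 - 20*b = (b)*(b^3 - 10*b^2 + 29*b - 20) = b*(b - 1)*(b^2 - 9*b + 20) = b*(b - 5)*(b - 1)*(b - 4)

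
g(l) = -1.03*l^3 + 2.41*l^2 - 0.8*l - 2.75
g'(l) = -3.09*l^2 + 4.82*l - 0.8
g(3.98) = -32.69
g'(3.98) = -30.56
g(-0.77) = -0.23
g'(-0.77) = -6.34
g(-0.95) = 1.07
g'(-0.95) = -8.17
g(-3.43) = 69.91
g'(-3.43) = -53.69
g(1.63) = -2.11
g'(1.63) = -1.15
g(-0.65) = -0.93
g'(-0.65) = -5.24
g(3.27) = -15.61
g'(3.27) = -18.08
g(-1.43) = 6.33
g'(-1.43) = -14.01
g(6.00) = -143.27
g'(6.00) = -83.12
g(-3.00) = 49.15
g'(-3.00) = -43.07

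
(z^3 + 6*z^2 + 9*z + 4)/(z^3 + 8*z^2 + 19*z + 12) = (z + 1)/(z + 3)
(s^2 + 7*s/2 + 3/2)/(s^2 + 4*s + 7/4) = 2*(s + 3)/(2*s + 7)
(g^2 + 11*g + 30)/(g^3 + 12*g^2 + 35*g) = (g + 6)/(g*(g + 7))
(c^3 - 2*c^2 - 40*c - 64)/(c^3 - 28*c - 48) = (c - 8)/(c - 6)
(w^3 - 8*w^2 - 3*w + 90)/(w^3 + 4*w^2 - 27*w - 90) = (w - 6)/(w + 6)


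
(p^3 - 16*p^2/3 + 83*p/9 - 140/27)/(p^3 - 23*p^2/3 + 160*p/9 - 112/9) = (p - 5/3)/(p - 4)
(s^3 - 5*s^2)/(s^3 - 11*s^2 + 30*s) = s/(s - 6)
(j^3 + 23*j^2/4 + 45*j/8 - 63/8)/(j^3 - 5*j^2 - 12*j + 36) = (8*j^2 + 22*j - 21)/(8*(j^2 - 8*j + 12))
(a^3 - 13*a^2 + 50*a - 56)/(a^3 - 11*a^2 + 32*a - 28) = (a - 4)/(a - 2)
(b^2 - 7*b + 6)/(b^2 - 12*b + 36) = (b - 1)/(b - 6)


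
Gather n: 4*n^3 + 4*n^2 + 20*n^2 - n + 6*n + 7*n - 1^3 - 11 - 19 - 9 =4*n^3 + 24*n^2 + 12*n - 40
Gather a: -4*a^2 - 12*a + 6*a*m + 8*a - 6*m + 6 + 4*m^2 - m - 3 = -4*a^2 + a*(6*m - 4) + 4*m^2 - 7*m + 3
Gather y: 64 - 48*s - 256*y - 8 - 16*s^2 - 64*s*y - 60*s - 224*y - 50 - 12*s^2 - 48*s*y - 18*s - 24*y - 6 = -28*s^2 - 126*s + y*(-112*s - 504)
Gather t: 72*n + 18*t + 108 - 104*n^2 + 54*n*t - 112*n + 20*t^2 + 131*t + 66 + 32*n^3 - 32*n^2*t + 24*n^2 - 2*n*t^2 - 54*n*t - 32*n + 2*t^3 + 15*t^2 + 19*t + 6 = 32*n^3 - 80*n^2 - 72*n + 2*t^3 + t^2*(35 - 2*n) + t*(168 - 32*n^2) + 180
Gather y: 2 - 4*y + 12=14 - 4*y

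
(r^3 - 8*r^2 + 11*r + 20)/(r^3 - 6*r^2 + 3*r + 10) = (r - 4)/(r - 2)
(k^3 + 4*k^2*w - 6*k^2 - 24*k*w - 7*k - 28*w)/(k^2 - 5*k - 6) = (k^2 + 4*k*w - 7*k - 28*w)/(k - 6)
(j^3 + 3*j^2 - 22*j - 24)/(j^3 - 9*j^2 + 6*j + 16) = (j^2 + 2*j - 24)/(j^2 - 10*j + 16)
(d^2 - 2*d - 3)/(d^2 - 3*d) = (d + 1)/d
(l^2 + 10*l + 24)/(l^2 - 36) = (l + 4)/(l - 6)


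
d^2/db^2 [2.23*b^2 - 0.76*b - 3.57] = 4.46000000000000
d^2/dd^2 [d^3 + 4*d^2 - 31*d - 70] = 6*d + 8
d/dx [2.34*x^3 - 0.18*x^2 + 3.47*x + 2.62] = 7.02*x^2 - 0.36*x + 3.47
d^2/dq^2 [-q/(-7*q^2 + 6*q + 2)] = 2*(-4*q*(7*q - 3)^2 + 3*(2 - 7*q)*(-7*q^2 + 6*q + 2))/(-7*q^2 + 6*q + 2)^3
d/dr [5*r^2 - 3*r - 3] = 10*r - 3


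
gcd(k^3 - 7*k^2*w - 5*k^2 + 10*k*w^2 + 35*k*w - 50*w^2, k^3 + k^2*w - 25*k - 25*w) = k - 5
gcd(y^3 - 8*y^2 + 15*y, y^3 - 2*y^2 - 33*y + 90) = y^2 - 8*y + 15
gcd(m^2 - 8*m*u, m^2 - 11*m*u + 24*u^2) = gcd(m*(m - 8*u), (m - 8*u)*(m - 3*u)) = -m + 8*u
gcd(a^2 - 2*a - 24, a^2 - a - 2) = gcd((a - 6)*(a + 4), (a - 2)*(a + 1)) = 1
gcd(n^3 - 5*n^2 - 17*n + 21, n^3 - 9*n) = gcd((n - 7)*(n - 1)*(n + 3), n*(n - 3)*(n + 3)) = n + 3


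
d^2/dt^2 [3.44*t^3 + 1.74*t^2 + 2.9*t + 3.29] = 20.64*t + 3.48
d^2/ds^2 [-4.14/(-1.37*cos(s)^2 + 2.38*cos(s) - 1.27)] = (-31.081464*(1 - cos(s)^2)^2 + 40.496652*cos(s)^3 - 10.178604*cos(s)^2 - 93.506868*cos(s) + 63.576324)/(1.37*cos(s)^2 - 2.38*cos(s) + 1.27)^3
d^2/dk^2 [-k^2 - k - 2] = -2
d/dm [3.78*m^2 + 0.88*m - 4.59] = 7.56*m + 0.88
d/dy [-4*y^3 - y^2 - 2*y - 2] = -12*y^2 - 2*y - 2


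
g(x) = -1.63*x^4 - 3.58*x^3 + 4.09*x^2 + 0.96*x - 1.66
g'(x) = -6.52*x^3 - 10.74*x^2 + 8.18*x + 0.96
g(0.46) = -0.77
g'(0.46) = 1.82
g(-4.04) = -136.94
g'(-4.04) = 222.54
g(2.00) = -38.10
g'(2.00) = -77.80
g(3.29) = -272.69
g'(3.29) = -320.56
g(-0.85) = 1.83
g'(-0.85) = -9.75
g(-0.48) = -0.87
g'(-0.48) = -4.72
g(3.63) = -398.54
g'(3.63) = -422.73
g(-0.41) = -1.17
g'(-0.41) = -3.75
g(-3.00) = -3.10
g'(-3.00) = 55.80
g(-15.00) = -69532.06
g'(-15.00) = 19466.76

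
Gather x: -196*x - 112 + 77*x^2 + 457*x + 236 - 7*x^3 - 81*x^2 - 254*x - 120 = -7*x^3 - 4*x^2 + 7*x + 4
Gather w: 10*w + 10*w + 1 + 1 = 20*w + 2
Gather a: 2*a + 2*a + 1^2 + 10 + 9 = 4*a + 20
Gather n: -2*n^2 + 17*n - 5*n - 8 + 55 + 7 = -2*n^2 + 12*n + 54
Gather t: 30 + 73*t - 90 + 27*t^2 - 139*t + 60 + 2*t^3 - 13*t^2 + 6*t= 2*t^3 + 14*t^2 - 60*t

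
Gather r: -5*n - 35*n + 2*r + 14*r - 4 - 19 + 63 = -40*n + 16*r + 40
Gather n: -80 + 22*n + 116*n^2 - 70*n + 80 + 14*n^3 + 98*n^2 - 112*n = 14*n^3 + 214*n^2 - 160*n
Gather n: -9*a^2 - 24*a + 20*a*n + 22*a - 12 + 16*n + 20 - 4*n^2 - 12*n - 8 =-9*a^2 - 2*a - 4*n^2 + n*(20*a + 4)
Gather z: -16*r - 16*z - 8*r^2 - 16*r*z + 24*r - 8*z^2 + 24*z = -8*r^2 + 8*r - 8*z^2 + z*(8 - 16*r)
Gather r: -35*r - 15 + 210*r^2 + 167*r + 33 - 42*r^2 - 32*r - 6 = 168*r^2 + 100*r + 12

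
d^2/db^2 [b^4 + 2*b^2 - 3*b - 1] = 12*b^2 + 4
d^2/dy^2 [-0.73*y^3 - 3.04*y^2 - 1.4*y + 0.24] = -4.38*y - 6.08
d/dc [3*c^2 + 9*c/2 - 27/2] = 6*c + 9/2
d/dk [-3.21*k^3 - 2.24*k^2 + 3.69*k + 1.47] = -9.63*k^2 - 4.48*k + 3.69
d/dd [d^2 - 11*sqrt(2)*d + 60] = 2*d - 11*sqrt(2)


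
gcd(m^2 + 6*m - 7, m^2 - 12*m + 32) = 1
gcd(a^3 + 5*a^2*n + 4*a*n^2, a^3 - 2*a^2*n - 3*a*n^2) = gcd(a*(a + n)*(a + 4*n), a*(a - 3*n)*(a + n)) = a^2 + a*n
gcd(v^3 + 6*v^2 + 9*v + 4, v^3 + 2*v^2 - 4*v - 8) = 1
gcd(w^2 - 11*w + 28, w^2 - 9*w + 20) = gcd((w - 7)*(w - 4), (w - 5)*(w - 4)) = w - 4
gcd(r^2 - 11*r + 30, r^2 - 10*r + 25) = r - 5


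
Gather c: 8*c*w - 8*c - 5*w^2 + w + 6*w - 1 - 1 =c*(8*w - 8) - 5*w^2 + 7*w - 2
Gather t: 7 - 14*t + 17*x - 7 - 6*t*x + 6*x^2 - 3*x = t*(-6*x - 14) + 6*x^2 + 14*x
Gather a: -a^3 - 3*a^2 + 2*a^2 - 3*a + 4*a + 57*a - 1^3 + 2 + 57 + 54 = -a^3 - a^2 + 58*a + 112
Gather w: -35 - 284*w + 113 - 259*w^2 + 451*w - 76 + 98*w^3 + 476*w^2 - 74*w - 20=98*w^3 + 217*w^2 + 93*w - 18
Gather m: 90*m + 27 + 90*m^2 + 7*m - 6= 90*m^2 + 97*m + 21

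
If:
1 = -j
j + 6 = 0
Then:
No Solution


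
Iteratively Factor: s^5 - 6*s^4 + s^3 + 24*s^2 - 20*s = (s - 5)*(s^4 - s^3 - 4*s^2 + 4*s) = (s - 5)*(s - 2)*(s^3 + s^2 - 2*s) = (s - 5)*(s - 2)*(s + 2)*(s^2 - s) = s*(s - 5)*(s - 2)*(s + 2)*(s - 1)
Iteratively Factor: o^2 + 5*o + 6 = (o + 2)*(o + 3)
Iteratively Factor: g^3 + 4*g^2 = (g + 4)*(g^2) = g*(g + 4)*(g)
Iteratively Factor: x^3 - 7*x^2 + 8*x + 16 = (x - 4)*(x^2 - 3*x - 4) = (x - 4)*(x + 1)*(x - 4)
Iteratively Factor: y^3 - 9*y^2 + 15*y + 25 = (y + 1)*(y^2 - 10*y + 25) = (y - 5)*(y + 1)*(y - 5)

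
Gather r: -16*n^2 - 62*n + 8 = -16*n^2 - 62*n + 8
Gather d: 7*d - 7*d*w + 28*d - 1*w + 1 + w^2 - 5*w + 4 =d*(35 - 7*w) + w^2 - 6*w + 5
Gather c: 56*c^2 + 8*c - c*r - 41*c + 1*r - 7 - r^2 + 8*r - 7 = 56*c^2 + c*(-r - 33) - r^2 + 9*r - 14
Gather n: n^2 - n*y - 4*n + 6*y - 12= n^2 + n*(-y - 4) + 6*y - 12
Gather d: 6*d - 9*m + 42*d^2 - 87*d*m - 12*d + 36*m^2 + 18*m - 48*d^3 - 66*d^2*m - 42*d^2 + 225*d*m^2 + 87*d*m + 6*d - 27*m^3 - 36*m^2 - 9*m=-48*d^3 - 66*d^2*m + 225*d*m^2 - 27*m^3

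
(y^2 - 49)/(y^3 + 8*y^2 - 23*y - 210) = (y - 7)/(y^2 + y - 30)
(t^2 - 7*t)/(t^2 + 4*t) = (t - 7)/(t + 4)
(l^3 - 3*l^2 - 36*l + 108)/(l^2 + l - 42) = (l^2 + 3*l - 18)/(l + 7)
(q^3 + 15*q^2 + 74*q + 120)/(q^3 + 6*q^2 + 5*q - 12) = (q^2 + 11*q + 30)/(q^2 + 2*q - 3)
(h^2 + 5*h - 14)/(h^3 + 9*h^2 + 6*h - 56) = 1/(h + 4)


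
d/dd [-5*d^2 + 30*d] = 30 - 10*d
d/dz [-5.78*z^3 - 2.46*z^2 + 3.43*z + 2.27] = -17.34*z^2 - 4.92*z + 3.43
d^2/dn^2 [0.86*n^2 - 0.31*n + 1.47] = 1.72000000000000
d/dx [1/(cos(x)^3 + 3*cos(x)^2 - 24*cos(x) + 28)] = 3*(cos(x) + 4)*sin(x)/((cos(x) - 2)^3*(cos(x) + 7)^2)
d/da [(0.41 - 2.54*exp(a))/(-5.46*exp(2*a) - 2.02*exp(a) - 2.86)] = (-13.8684*exp(2*a) + 4.4772*exp(a) + 8.0926)*exp(a)/(29.8116*exp(4*a) + 22.0584*exp(3*a) + 35.3116*exp(2*a) + 11.5544*exp(a) + 8.1796)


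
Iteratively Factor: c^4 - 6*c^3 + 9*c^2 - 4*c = (c - 1)*(c^3 - 5*c^2 + 4*c) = (c - 1)^2*(c^2 - 4*c) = c*(c - 1)^2*(c - 4)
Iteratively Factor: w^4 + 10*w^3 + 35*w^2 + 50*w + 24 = (w + 2)*(w^3 + 8*w^2 + 19*w + 12) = (w + 2)*(w + 4)*(w^2 + 4*w + 3) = (w + 1)*(w + 2)*(w + 4)*(w + 3)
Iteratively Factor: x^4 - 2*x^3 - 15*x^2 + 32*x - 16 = (x + 4)*(x^3 - 6*x^2 + 9*x - 4) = (x - 1)*(x + 4)*(x^2 - 5*x + 4) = (x - 4)*(x - 1)*(x + 4)*(x - 1)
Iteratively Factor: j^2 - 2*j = (j - 2)*(j)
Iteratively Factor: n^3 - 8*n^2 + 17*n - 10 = (n - 1)*(n^2 - 7*n + 10) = (n - 5)*(n - 1)*(n - 2)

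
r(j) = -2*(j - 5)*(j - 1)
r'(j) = 12 - 4*j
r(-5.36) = -131.78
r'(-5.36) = 33.44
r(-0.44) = -15.67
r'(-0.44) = 13.76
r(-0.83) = -21.34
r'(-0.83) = 15.32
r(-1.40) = -30.72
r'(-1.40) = 17.60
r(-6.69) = -179.79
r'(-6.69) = 38.76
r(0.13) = -8.47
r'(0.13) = 11.48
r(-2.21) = -46.29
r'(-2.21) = 20.84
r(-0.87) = -21.95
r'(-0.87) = 15.48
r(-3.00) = -64.00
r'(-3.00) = 24.00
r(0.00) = -10.00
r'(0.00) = 12.00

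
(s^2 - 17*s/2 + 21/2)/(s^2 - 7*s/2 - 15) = (-2*s^2 + 17*s - 21)/(-2*s^2 + 7*s + 30)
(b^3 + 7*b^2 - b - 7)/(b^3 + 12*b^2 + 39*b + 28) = (b - 1)/(b + 4)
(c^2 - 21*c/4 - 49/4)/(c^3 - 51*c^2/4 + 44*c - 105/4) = (4*c + 7)/(4*c^2 - 23*c + 15)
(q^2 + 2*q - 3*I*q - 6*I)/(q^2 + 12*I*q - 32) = (q^2 + q*(2 - 3*I) - 6*I)/(q^2 + 12*I*q - 32)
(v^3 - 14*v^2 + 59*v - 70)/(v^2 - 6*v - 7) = (v^2 - 7*v + 10)/(v + 1)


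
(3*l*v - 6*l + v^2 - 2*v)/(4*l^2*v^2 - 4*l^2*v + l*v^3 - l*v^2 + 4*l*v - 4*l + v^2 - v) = (3*l*v - 6*l + v^2 - 2*v)/(4*l^2*v^2 - 4*l^2*v + l*v^3 - l*v^2 + 4*l*v - 4*l + v^2 - v)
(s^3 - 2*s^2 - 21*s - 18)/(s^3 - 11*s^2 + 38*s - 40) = (s^3 - 2*s^2 - 21*s - 18)/(s^3 - 11*s^2 + 38*s - 40)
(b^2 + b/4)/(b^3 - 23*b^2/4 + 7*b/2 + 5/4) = b/(b^2 - 6*b + 5)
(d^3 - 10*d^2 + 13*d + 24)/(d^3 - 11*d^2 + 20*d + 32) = (d - 3)/(d - 4)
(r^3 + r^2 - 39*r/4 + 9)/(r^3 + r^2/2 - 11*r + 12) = (r - 3/2)/(r - 2)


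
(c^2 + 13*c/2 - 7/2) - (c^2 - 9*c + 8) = 31*c/2 - 23/2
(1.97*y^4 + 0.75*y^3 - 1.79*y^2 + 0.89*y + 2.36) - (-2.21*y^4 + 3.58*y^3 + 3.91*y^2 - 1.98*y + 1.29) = 4.18*y^4 - 2.83*y^3 - 5.7*y^2 + 2.87*y + 1.07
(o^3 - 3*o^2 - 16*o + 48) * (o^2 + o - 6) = o^5 - 2*o^4 - 25*o^3 + 50*o^2 + 144*o - 288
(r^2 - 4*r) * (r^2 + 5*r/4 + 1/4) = r^4 - 11*r^3/4 - 19*r^2/4 - r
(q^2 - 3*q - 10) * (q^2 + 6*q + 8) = q^4 + 3*q^3 - 20*q^2 - 84*q - 80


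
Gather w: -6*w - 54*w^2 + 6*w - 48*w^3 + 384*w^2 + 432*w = -48*w^3 + 330*w^2 + 432*w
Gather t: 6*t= 6*t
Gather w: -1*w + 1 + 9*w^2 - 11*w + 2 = 9*w^2 - 12*w + 3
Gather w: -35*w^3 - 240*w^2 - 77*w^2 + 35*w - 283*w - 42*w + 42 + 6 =-35*w^3 - 317*w^2 - 290*w + 48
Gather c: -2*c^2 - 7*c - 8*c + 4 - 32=-2*c^2 - 15*c - 28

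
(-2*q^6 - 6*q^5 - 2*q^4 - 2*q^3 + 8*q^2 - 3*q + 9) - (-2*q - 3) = -2*q^6 - 6*q^5 - 2*q^4 - 2*q^3 + 8*q^2 - q + 12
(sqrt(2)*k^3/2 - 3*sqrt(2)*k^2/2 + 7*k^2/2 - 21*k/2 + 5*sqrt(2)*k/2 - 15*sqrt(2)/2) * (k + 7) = sqrt(2)*k^4/2 + 2*sqrt(2)*k^3 + 7*k^3/2 - 8*sqrt(2)*k^2 + 14*k^2 - 147*k/2 + 10*sqrt(2)*k - 105*sqrt(2)/2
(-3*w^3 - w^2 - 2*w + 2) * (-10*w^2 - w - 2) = 30*w^5 + 13*w^4 + 27*w^3 - 16*w^2 + 2*w - 4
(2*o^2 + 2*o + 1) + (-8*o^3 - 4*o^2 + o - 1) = -8*o^3 - 2*o^2 + 3*o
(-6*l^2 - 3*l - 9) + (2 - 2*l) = -6*l^2 - 5*l - 7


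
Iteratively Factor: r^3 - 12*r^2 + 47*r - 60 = (r - 4)*(r^2 - 8*r + 15) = (r - 5)*(r - 4)*(r - 3)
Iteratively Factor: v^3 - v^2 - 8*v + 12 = (v + 3)*(v^2 - 4*v + 4) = (v - 2)*(v + 3)*(v - 2)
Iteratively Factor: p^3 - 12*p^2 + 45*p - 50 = (p - 5)*(p^2 - 7*p + 10) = (p - 5)^2*(p - 2)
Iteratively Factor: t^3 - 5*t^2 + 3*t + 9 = (t - 3)*(t^2 - 2*t - 3) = (t - 3)*(t + 1)*(t - 3)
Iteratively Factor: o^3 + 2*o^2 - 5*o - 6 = (o - 2)*(o^2 + 4*o + 3) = (o - 2)*(o + 3)*(o + 1)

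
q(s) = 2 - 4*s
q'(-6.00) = -4.00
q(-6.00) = 26.00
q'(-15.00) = -4.00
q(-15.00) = 62.00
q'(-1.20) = -4.00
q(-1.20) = 6.80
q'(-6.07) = -4.00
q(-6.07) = 26.28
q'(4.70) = -4.00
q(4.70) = -16.80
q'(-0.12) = -4.00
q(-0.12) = 2.48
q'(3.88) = -4.00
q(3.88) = -13.52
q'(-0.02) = -4.00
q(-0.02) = 2.08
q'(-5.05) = -4.00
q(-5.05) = 22.20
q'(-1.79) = -4.00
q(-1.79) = 9.16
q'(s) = -4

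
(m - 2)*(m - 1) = m^2 - 3*m + 2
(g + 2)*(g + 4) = g^2 + 6*g + 8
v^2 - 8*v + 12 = (v - 6)*(v - 2)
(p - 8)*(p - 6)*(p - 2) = p^3 - 16*p^2 + 76*p - 96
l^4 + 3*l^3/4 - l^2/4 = l^2*(l - 1/4)*(l + 1)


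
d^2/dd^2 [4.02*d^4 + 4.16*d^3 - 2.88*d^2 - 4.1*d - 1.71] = 48.24*d^2 + 24.96*d - 5.76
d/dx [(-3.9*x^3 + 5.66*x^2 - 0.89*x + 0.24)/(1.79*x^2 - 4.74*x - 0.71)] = (-6.981*x^4 + 36.972*x^3 - 16.9283*x^2 - 8.8964*x + 1.7695)/(3.2041*x^4 - 16.9692*x^3 + 19.9258*x^2 + 6.7308*x + 0.5041)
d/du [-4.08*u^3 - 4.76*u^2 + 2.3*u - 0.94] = -12.24*u^2 - 9.52*u + 2.3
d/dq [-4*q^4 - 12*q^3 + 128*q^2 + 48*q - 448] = -16*q^3 - 36*q^2 + 256*q + 48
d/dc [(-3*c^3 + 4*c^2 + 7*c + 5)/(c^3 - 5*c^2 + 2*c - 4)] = (11*c^4 - 26*c^3 + 64*c^2 + 18*c - 38)/(c^6 - 10*c^5 + 29*c^4 - 28*c^3 + 44*c^2 - 16*c + 16)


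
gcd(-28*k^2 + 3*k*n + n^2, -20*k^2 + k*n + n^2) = 4*k - n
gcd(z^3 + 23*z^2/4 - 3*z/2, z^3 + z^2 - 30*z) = z^2 + 6*z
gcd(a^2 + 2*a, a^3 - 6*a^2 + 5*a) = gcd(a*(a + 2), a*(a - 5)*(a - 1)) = a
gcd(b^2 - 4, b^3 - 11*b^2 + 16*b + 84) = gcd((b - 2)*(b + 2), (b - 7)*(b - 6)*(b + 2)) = b + 2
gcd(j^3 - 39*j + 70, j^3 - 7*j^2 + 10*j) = j^2 - 7*j + 10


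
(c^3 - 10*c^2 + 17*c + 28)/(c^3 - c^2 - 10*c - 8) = (c - 7)/(c + 2)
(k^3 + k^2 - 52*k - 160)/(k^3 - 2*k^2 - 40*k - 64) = (k + 5)/(k + 2)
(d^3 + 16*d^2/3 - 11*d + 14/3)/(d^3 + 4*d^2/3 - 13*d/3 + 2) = (d + 7)/(d + 3)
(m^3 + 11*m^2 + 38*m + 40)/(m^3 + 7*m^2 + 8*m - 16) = (m^2 + 7*m + 10)/(m^2 + 3*m - 4)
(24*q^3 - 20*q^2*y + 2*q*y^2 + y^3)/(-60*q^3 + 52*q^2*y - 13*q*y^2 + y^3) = (-12*q^2 + 4*q*y + y^2)/(30*q^2 - 11*q*y + y^2)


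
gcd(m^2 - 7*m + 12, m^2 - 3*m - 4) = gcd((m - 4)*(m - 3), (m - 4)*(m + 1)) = m - 4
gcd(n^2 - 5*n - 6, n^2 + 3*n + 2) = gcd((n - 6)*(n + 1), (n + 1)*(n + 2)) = n + 1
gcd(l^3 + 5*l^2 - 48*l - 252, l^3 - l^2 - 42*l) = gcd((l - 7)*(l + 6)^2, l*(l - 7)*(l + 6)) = l^2 - l - 42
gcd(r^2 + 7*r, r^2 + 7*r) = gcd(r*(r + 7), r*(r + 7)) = r^2 + 7*r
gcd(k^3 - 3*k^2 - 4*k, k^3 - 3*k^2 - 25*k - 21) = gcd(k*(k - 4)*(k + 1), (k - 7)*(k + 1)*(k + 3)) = k + 1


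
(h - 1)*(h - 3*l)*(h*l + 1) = h^3*l - 3*h^2*l^2 - h^2*l + h^2 + 3*h*l^2 - 3*h*l - h + 3*l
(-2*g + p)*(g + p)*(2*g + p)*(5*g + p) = -20*g^4 - 24*g^3*p + g^2*p^2 + 6*g*p^3 + p^4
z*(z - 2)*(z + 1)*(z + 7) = z^4 + 6*z^3 - 9*z^2 - 14*z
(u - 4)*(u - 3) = u^2 - 7*u + 12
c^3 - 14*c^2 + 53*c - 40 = (c - 8)*(c - 5)*(c - 1)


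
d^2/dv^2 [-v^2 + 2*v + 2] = -2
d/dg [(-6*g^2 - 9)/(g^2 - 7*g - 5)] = 3*(14*g^2 + 26*g - 21)/(g^4 - 14*g^3 + 39*g^2 + 70*g + 25)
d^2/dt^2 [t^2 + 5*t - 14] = 2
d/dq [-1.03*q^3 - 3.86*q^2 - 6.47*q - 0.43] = -3.09*q^2 - 7.72*q - 6.47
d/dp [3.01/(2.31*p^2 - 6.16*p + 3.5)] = (18.5416 - 13.9062*p)/(2.31*p^2 - 6.16*p + 3.5)^2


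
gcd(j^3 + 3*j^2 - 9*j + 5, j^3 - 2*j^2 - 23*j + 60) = j + 5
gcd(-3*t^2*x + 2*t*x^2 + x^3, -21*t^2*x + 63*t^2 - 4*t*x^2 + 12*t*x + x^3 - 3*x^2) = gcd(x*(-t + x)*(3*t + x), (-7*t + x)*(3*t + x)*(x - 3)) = 3*t + x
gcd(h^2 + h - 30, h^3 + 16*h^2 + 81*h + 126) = h + 6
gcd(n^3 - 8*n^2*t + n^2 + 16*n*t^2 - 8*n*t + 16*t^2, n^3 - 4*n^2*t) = -n + 4*t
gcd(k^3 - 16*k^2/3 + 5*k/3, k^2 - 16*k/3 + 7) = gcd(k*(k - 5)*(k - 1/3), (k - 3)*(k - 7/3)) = 1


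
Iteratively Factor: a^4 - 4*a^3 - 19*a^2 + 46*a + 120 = (a + 2)*(a^3 - 6*a^2 - 7*a + 60) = (a - 5)*(a + 2)*(a^2 - a - 12) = (a - 5)*(a + 2)*(a + 3)*(a - 4)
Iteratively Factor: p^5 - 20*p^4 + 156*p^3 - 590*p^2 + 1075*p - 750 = (p - 3)*(p^4 - 17*p^3 + 105*p^2 - 275*p + 250) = (p - 3)*(p - 2)*(p^3 - 15*p^2 + 75*p - 125) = (p - 5)*(p - 3)*(p - 2)*(p^2 - 10*p + 25) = (p - 5)^2*(p - 3)*(p - 2)*(p - 5)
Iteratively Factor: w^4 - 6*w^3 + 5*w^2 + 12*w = (w - 4)*(w^3 - 2*w^2 - 3*w) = w*(w - 4)*(w^2 - 2*w - 3) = w*(w - 4)*(w + 1)*(w - 3)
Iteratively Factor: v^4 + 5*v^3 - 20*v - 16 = (v + 4)*(v^3 + v^2 - 4*v - 4) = (v + 1)*(v + 4)*(v^2 - 4) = (v + 1)*(v + 2)*(v + 4)*(v - 2)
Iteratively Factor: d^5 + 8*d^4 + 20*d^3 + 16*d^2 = (d)*(d^4 + 8*d^3 + 20*d^2 + 16*d) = d*(d + 2)*(d^3 + 6*d^2 + 8*d) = d^2*(d + 2)*(d^2 + 6*d + 8) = d^2*(d + 2)^2*(d + 4)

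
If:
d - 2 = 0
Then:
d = 2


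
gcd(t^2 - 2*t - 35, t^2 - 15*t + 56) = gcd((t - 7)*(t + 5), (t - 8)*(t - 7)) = t - 7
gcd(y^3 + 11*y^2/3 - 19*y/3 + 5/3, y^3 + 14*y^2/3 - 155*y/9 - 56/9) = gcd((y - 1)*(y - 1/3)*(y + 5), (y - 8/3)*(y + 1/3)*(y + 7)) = 1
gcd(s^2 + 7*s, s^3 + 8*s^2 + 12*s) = s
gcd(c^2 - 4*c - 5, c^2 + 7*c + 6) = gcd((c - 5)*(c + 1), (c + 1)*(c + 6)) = c + 1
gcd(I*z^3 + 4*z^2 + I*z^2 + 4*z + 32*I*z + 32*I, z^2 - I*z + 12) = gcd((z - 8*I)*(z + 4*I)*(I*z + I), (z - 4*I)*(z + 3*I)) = 1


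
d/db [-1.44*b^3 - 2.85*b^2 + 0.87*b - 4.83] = -4.32*b^2 - 5.7*b + 0.87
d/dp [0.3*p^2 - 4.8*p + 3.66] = 0.6*p - 4.8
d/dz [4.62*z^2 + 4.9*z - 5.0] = 9.24*z + 4.9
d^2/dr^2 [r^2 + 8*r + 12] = 2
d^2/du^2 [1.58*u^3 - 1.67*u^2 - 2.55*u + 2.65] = 9.48*u - 3.34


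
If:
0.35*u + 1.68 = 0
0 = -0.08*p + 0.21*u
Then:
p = -12.60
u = -4.80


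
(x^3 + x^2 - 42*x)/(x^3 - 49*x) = (x - 6)/(x - 7)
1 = 1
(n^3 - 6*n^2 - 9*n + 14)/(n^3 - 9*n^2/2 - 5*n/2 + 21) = 2*(n^2 - 8*n + 7)/(2*n^2 - 13*n + 21)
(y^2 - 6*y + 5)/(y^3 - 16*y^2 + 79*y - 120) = (y - 1)/(y^2 - 11*y + 24)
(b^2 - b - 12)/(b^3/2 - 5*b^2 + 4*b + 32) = 2*(b + 3)/(b^2 - 6*b - 16)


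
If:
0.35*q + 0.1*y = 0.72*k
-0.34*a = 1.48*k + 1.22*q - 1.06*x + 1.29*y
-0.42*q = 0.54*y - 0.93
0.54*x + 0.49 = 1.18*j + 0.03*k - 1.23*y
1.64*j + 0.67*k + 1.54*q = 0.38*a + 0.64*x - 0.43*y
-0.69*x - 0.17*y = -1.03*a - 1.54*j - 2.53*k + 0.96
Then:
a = -9.15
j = 21.78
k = -15.20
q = -40.82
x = -30.40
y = 33.47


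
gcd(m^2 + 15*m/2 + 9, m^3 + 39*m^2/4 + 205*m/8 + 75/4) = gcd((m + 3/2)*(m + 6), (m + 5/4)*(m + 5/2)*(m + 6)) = m + 6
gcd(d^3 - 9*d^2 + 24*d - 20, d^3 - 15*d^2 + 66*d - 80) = d^2 - 7*d + 10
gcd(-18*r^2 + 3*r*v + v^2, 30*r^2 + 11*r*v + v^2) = 6*r + v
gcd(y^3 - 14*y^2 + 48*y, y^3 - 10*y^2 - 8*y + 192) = y^2 - 14*y + 48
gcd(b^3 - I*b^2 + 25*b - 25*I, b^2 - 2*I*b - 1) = b - I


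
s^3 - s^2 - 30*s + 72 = (s - 4)*(s - 3)*(s + 6)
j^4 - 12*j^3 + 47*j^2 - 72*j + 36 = (j - 6)*(j - 3)*(j - 2)*(j - 1)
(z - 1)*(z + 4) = z^2 + 3*z - 4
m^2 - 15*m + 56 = (m - 8)*(m - 7)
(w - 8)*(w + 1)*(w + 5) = w^3 - 2*w^2 - 43*w - 40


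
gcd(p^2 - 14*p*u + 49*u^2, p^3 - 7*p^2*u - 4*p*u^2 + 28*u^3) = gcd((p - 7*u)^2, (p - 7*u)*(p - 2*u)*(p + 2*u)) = p - 7*u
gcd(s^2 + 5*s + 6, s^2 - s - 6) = s + 2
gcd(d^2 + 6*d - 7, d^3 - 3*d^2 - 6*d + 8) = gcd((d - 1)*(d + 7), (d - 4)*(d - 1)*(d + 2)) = d - 1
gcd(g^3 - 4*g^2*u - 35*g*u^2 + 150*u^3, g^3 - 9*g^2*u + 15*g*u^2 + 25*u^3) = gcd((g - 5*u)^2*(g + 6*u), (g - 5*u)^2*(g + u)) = g^2 - 10*g*u + 25*u^2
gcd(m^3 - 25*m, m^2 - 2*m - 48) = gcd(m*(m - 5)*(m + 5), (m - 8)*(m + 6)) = 1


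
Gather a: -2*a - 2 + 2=-2*a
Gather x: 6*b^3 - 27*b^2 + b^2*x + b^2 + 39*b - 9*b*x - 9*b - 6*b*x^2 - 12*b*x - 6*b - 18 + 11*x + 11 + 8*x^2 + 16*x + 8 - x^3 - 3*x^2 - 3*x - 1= 6*b^3 - 26*b^2 + 24*b - x^3 + x^2*(5 - 6*b) + x*(b^2 - 21*b + 24)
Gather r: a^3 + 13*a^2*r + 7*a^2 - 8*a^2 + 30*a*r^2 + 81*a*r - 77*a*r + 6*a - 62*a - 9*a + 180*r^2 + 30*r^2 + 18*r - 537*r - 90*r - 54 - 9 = a^3 - a^2 - 65*a + r^2*(30*a + 210) + r*(13*a^2 + 4*a - 609) - 63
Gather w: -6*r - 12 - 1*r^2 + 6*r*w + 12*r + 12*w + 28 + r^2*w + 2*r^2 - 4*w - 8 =r^2 + 6*r + w*(r^2 + 6*r + 8) + 8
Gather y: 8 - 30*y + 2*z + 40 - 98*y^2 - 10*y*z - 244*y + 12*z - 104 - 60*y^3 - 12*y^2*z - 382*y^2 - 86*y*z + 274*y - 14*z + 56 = -60*y^3 + y^2*(-12*z - 480) - 96*y*z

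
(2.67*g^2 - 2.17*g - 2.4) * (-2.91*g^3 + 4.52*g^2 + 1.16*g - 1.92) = -7.7697*g^5 + 18.3831*g^4 + 0.2728*g^3 - 18.4916*g^2 + 1.3824*g + 4.608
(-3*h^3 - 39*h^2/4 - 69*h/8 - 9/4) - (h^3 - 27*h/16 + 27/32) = -4*h^3 - 39*h^2/4 - 111*h/16 - 99/32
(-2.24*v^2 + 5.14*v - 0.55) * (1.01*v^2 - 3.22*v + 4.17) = -2.2624*v^4 + 12.4042*v^3 - 26.4471*v^2 + 23.2048*v - 2.2935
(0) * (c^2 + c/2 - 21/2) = 0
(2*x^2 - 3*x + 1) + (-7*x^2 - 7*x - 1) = -5*x^2 - 10*x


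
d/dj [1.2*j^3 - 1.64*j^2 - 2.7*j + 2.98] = 3.6*j^2 - 3.28*j - 2.7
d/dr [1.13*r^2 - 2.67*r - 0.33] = 2.26*r - 2.67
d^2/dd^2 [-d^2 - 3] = -2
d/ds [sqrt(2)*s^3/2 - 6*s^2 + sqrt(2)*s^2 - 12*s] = 3*sqrt(2)*s^2/2 - 12*s + 2*sqrt(2)*s - 12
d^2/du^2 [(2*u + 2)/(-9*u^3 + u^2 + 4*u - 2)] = 4*(-(u + 1)*(-27*u^2 + 2*u + 4)^2 + (27*u^2 - 2*u + (u + 1)*(27*u - 1) - 4)*(9*u^3 - u^2 - 4*u + 2))/(9*u^3 - u^2 - 4*u + 2)^3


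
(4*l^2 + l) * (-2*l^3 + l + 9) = -8*l^5 - 2*l^4 + 4*l^3 + 37*l^2 + 9*l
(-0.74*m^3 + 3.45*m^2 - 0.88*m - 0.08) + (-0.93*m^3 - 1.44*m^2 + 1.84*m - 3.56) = -1.67*m^3 + 2.01*m^2 + 0.96*m - 3.64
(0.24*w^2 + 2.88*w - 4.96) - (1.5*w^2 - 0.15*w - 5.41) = -1.26*w^2 + 3.03*w + 0.45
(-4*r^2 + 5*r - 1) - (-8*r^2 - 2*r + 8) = 4*r^2 + 7*r - 9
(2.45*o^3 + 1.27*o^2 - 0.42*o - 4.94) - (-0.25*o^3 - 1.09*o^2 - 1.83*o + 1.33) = 2.7*o^3 + 2.36*o^2 + 1.41*o - 6.27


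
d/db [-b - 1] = -1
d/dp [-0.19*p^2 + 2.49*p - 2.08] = 2.49 - 0.38*p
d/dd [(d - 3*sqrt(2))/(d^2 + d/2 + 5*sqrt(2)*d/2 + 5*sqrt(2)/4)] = 4*(4*d^2 + 2*d + 10*sqrt(2)*d - 2*(d - 3*sqrt(2))*(4*d + 1 + 5*sqrt(2)) + 5*sqrt(2))/(4*d^2 + 2*d + 10*sqrt(2)*d + 5*sqrt(2))^2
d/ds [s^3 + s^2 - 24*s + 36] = 3*s^2 + 2*s - 24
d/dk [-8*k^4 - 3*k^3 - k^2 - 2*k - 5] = -32*k^3 - 9*k^2 - 2*k - 2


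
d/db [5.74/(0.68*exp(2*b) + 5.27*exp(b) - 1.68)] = (-7.8064*exp(b) - 30.2498)*exp(b)/(0.68*exp(2*b) + 5.27*exp(b) - 1.68)^2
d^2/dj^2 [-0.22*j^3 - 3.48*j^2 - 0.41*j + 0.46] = -1.32*j - 6.96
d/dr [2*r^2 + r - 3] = 4*r + 1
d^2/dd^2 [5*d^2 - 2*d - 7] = 10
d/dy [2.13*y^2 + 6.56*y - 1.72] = 4.26*y + 6.56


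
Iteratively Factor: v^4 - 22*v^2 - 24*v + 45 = (v + 3)*(v^3 - 3*v^2 - 13*v + 15) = (v - 1)*(v + 3)*(v^2 - 2*v - 15) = (v - 1)*(v + 3)^2*(v - 5)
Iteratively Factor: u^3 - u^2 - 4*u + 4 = (u + 2)*(u^2 - 3*u + 2) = (u - 1)*(u + 2)*(u - 2)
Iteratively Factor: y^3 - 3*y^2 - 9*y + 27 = (y - 3)*(y^2 - 9) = (y - 3)^2*(y + 3)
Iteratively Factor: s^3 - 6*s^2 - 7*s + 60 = (s + 3)*(s^2 - 9*s + 20) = (s - 5)*(s + 3)*(s - 4)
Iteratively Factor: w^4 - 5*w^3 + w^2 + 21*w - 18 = (w - 3)*(w^3 - 2*w^2 - 5*w + 6) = (w - 3)^2*(w^2 + w - 2) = (w - 3)^2*(w + 2)*(w - 1)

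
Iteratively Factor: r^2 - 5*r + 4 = (r - 1)*(r - 4)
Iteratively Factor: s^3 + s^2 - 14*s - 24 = (s + 3)*(s^2 - 2*s - 8) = (s - 4)*(s + 3)*(s + 2)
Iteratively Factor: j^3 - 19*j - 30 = (j - 5)*(j^2 + 5*j + 6) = (j - 5)*(j + 2)*(j + 3)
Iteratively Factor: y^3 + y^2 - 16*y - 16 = (y + 4)*(y^2 - 3*y - 4) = (y + 1)*(y + 4)*(y - 4)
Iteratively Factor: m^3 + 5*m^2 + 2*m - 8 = (m + 4)*(m^2 + m - 2) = (m + 2)*(m + 4)*(m - 1)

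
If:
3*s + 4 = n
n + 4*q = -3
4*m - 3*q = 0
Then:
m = -9*s/16 - 21/16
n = 3*s + 4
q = -3*s/4 - 7/4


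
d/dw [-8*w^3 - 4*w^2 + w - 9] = -24*w^2 - 8*w + 1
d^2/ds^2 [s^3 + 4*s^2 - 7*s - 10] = 6*s + 8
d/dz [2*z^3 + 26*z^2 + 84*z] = 6*z^2 + 52*z + 84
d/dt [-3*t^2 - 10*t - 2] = -6*t - 10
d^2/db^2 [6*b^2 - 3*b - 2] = 12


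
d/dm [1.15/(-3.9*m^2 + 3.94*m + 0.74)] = (8.97*m - 4.531)/(-3.9*m^2 + 3.94*m + 0.74)^2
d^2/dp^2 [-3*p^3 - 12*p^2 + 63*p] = -18*p - 24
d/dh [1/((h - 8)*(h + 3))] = (5 - 2*h)/(h^4 - 10*h^3 - 23*h^2 + 240*h + 576)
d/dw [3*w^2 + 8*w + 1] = 6*w + 8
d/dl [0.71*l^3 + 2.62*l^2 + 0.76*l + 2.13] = 2.13*l^2 + 5.24*l + 0.76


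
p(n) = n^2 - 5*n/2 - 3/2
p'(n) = 2*n - 5/2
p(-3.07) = 15.60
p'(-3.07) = -8.64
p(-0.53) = 0.11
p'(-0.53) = -3.56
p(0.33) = -2.22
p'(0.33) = -1.84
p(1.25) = -3.06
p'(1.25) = 0.00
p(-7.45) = 72.63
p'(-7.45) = -17.40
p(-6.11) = 51.11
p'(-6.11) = -14.72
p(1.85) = -2.70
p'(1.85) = 1.20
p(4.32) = 6.36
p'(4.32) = 6.14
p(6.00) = 19.50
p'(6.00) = 9.50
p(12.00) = 112.50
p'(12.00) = 21.50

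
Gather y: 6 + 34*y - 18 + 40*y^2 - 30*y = 40*y^2 + 4*y - 12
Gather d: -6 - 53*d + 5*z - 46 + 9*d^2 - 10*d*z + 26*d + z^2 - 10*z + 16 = 9*d^2 + d*(-10*z - 27) + z^2 - 5*z - 36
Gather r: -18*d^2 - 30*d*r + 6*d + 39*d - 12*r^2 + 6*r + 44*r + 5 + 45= -18*d^2 + 45*d - 12*r^2 + r*(50 - 30*d) + 50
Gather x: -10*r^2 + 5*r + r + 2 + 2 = -10*r^2 + 6*r + 4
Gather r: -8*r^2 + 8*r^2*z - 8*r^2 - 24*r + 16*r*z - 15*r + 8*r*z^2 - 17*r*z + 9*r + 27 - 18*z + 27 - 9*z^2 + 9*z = r^2*(8*z - 16) + r*(8*z^2 - z - 30) - 9*z^2 - 9*z + 54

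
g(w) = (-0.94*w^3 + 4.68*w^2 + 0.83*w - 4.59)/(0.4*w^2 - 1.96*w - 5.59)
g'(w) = (1.96 - 0.8*w)*(-0.94*w^3 + 4.68*w^2 + 0.83*w - 4.59)/(0.4*w^2 - 1.96*w - 5.59)^2 + (-2.82*w^2 + 9.36*w + 0.83)/(0.4*w^2 - 1.96*w - 5.59)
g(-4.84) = 15.65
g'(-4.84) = -1.45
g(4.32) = -1.60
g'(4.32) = 1.36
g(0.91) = 0.09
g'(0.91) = -1.01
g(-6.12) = 17.82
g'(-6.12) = -1.87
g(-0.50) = 0.82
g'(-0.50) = 0.58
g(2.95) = -1.83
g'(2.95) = -0.59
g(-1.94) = -64.77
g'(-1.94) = 905.26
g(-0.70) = 0.64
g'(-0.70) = 1.37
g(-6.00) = 17.60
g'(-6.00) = -1.84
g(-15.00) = 36.98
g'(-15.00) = -2.27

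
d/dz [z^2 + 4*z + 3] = 2*z + 4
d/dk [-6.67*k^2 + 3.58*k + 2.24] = 3.58 - 13.34*k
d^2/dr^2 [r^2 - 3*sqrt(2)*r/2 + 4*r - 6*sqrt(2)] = 2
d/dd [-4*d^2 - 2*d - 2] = -8*d - 2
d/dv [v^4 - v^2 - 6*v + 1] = 4*v^3 - 2*v - 6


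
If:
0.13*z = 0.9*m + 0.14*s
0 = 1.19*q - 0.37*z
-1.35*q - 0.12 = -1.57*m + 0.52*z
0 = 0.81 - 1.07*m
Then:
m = 0.76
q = 0.35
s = -3.81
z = 1.14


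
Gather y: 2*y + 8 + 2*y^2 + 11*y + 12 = 2*y^2 + 13*y + 20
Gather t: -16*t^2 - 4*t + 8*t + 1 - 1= -16*t^2 + 4*t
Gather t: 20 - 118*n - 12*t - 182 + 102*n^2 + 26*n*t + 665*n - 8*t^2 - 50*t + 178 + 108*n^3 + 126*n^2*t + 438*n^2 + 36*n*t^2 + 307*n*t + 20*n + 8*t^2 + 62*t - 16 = 108*n^3 + 540*n^2 + 36*n*t^2 + 567*n + t*(126*n^2 + 333*n)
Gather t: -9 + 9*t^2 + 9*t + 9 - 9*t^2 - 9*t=0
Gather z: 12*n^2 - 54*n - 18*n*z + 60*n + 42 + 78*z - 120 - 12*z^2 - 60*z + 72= 12*n^2 + 6*n - 12*z^2 + z*(18 - 18*n) - 6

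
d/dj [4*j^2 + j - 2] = 8*j + 1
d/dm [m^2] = 2*m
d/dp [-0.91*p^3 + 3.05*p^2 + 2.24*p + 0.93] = -2.73*p^2 + 6.1*p + 2.24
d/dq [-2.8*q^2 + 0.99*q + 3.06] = 0.99 - 5.6*q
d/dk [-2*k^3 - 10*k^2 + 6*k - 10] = -6*k^2 - 20*k + 6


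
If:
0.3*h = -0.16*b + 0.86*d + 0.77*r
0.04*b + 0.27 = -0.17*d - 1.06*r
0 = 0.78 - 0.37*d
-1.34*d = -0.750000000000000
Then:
No Solution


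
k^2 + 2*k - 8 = (k - 2)*(k + 4)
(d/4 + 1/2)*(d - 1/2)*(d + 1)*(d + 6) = d^4/4 + 17*d^3/8 + 31*d^2/8 + d/2 - 3/2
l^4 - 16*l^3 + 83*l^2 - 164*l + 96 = (l - 8)*(l - 4)*(l - 3)*(l - 1)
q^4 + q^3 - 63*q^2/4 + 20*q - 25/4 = (q - 5/2)*(q - 1)*(q - 1/2)*(q + 5)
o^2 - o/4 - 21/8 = (o - 7/4)*(o + 3/2)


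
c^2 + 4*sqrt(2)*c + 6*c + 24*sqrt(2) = (c + 6)*(c + 4*sqrt(2))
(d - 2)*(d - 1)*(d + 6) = d^3 + 3*d^2 - 16*d + 12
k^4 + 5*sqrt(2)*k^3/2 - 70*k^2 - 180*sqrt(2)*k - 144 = (k - 6*sqrt(2))*(k + sqrt(2)/2)*(k + 2*sqrt(2))*(k + 6*sqrt(2))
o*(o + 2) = o^2 + 2*o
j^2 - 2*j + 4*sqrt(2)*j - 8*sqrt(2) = (j - 2)*(j + 4*sqrt(2))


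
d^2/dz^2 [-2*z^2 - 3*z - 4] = -4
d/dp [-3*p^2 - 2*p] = -6*p - 2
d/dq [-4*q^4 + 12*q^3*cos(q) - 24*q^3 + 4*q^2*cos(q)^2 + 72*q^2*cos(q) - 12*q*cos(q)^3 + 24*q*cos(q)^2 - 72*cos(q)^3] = -12*q^3*sin(q) - 16*q^3 - 72*q^2*sin(q) - 4*q^2*sin(2*q) + 36*q^2*cos(q) - 72*q^2 + 36*q*sin(q)*cos(q)^2 - 24*q*sin(2*q) + 8*q*cos(q)^2 + 144*q*cos(q) + 216*sin(q)*cos(q)^2 - 12*cos(q)^3 + 24*cos(q)^2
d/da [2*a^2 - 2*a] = 4*a - 2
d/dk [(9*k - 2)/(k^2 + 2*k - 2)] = (-9*k^2 + 4*k - 14)/(k^4 + 4*k^3 - 8*k + 4)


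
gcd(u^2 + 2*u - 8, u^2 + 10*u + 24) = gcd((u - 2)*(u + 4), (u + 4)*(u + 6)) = u + 4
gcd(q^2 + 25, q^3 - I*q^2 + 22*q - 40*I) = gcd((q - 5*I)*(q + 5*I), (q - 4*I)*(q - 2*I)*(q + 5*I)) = q + 5*I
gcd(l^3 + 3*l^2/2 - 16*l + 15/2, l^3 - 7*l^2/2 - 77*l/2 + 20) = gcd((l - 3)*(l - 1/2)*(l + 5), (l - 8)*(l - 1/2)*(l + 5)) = l^2 + 9*l/2 - 5/2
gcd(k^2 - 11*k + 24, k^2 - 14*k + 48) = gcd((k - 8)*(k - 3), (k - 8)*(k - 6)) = k - 8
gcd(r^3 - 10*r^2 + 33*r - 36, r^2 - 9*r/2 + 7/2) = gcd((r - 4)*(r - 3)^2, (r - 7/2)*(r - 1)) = 1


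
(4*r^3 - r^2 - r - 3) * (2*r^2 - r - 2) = 8*r^5 - 6*r^4 - 9*r^3 - 3*r^2 + 5*r + 6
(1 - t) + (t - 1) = 0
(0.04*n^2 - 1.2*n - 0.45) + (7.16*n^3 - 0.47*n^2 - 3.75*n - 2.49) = 7.16*n^3 - 0.43*n^2 - 4.95*n - 2.94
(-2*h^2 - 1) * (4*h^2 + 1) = -8*h^4 - 6*h^2 - 1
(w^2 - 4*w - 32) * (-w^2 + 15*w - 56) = -w^4 + 19*w^3 - 84*w^2 - 256*w + 1792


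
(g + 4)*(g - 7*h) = g^2 - 7*g*h + 4*g - 28*h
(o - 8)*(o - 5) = o^2 - 13*o + 40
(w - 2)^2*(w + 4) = w^3 - 12*w + 16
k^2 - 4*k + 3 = (k - 3)*(k - 1)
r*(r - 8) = r^2 - 8*r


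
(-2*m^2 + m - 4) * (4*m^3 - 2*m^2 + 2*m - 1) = -8*m^5 + 8*m^4 - 22*m^3 + 12*m^2 - 9*m + 4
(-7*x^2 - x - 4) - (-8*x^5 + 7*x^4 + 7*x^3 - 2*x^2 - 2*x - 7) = 8*x^5 - 7*x^4 - 7*x^3 - 5*x^2 + x + 3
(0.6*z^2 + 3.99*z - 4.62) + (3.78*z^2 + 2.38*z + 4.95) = 4.38*z^2 + 6.37*z + 0.33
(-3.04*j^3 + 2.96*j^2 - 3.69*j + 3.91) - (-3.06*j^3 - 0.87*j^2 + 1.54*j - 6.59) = 0.02*j^3 + 3.83*j^2 - 5.23*j + 10.5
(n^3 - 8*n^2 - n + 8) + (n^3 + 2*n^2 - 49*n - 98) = 2*n^3 - 6*n^2 - 50*n - 90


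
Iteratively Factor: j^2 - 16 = (j + 4)*(j - 4)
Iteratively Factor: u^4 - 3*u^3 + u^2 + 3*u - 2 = (u - 1)*(u^3 - 2*u^2 - u + 2) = (u - 2)*(u - 1)*(u^2 - 1) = (u - 2)*(u - 1)*(u + 1)*(u - 1)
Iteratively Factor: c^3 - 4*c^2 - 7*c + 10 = (c - 5)*(c^2 + c - 2) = (c - 5)*(c - 1)*(c + 2)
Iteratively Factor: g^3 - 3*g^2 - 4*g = (g)*(g^2 - 3*g - 4) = g*(g + 1)*(g - 4)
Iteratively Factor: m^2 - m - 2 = (m - 2)*(m + 1)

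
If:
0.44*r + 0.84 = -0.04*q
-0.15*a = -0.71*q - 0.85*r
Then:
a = -46.4*r - 99.4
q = -11.0*r - 21.0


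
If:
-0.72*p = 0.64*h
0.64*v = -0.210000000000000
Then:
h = -1.125*p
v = -0.33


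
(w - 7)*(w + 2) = w^2 - 5*w - 14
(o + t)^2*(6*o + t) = 6*o^3 + 13*o^2*t + 8*o*t^2 + t^3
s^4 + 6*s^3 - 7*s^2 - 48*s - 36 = (s - 3)*(s + 1)*(s + 2)*(s + 6)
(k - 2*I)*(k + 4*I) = k^2 + 2*I*k + 8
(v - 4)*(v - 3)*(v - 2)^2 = v^4 - 11*v^3 + 44*v^2 - 76*v + 48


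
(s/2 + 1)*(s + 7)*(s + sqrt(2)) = s^3/2 + sqrt(2)*s^2/2 + 9*s^2/2 + 9*sqrt(2)*s/2 + 7*s + 7*sqrt(2)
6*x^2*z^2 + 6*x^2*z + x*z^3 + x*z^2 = z*(6*x + z)*(x*z + x)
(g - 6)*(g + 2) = g^2 - 4*g - 12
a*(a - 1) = a^2 - a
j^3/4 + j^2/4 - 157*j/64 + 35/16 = (j/4 + 1)*(j - 7/4)*(j - 5/4)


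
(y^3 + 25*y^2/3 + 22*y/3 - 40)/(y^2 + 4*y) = y + 13/3 - 10/y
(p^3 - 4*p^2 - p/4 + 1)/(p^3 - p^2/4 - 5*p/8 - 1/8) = 2*(2*p^2 - 9*p + 4)/(4*p^2 - 3*p - 1)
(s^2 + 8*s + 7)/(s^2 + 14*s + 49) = (s + 1)/(s + 7)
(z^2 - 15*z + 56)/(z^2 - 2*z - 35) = (z - 8)/(z + 5)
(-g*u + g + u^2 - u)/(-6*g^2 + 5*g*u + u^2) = (u - 1)/(6*g + u)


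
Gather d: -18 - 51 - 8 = -77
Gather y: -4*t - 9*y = -4*t - 9*y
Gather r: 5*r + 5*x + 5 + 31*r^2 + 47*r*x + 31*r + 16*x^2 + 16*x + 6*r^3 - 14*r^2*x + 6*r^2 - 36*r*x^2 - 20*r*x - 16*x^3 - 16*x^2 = 6*r^3 + r^2*(37 - 14*x) + r*(-36*x^2 + 27*x + 36) - 16*x^3 + 21*x + 5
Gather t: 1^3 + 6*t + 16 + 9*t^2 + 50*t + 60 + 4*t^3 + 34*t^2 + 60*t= 4*t^3 + 43*t^2 + 116*t + 77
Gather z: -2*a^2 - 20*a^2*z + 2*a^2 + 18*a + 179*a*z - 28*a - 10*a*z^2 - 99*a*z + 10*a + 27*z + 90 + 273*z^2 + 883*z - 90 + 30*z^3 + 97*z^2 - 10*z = 30*z^3 + z^2*(370 - 10*a) + z*(-20*a^2 + 80*a + 900)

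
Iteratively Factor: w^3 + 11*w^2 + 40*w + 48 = (w + 3)*(w^2 + 8*w + 16) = (w + 3)*(w + 4)*(w + 4)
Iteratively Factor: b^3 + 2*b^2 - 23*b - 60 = (b + 4)*(b^2 - 2*b - 15) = (b - 5)*(b + 4)*(b + 3)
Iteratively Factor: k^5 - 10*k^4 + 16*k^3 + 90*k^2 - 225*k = (k + 3)*(k^4 - 13*k^3 + 55*k^2 - 75*k) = (k - 3)*(k + 3)*(k^3 - 10*k^2 + 25*k) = k*(k - 3)*(k + 3)*(k^2 - 10*k + 25) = k*(k - 5)*(k - 3)*(k + 3)*(k - 5)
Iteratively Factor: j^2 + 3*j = (j + 3)*(j)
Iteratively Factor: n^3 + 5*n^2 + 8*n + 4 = (n + 2)*(n^2 + 3*n + 2) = (n + 2)^2*(n + 1)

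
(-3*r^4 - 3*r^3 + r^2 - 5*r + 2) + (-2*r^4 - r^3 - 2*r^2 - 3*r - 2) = -5*r^4 - 4*r^3 - r^2 - 8*r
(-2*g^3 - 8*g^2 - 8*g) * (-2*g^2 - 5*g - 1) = 4*g^5 + 26*g^4 + 58*g^3 + 48*g^2 + 8*g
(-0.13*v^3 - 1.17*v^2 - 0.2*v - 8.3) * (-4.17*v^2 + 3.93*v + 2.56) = 0.5421*v^5 + 4.368*v^4 - 4.0969*v^3 + 30.8298*v^2 - 33.131*v - 21.248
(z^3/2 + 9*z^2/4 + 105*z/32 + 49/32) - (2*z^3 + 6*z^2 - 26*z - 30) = -3*z^3/2 - 15*z^2/4 + 937*z/32 + 1009/32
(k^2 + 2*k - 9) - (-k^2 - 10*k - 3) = 2*k^2 + 12*k - 6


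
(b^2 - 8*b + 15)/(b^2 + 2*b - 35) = (b - 3)/(b + 7)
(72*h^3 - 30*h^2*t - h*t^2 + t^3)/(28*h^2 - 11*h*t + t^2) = (-18*h^2 + 3*h*t + t^2)/(-7*h + t)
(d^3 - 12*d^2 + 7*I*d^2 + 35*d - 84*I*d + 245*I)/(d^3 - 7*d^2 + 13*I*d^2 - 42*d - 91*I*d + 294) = (d - 5)/(d + 6*I)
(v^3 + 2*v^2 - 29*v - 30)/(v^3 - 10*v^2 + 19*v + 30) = (v + 6)/(v - 6)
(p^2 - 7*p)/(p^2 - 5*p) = (p - 7)/(p - 5)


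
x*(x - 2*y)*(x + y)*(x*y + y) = x^4*y - x^3*y^2 + x^3*y - 2*x^2*y^3 - x^2*y^2 - 2*x*y^3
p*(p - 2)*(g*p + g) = g*p^3 - g*p^2 - 2*g*p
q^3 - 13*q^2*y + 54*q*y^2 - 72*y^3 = (q - 6*y)*(q - 4*y)*(q - 3*y)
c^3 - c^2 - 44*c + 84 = (c - 6)*(c - 2)*(c + 7)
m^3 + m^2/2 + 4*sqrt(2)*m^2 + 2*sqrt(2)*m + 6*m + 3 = (m + 1/2)*(m + sqrt(2))*(m + 3*sqrt(2))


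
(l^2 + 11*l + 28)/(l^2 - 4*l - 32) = (l + 7)/(l - 8)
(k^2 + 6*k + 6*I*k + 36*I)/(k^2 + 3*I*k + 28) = (k^2 + 6*k*(1 + I) + 36*I)/(k^2 + 3*I*k + 28)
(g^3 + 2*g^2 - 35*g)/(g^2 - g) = (g^2 + 2*g - 35)/(g - 1)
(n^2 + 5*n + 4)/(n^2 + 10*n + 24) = (n + 1)/(n + 6)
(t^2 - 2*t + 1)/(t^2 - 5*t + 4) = (t - 1)/(t - 4)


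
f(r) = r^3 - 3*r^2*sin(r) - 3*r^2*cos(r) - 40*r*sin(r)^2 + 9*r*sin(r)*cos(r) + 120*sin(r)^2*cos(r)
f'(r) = 3*r^2*sin(r) - 3*r^2*cos(r) + 3*r^2 - 9*r*sin(r)^2 - 80*r*sin(r)*cos(r) - 6*r*sin(r) + 9*r*cos(r)^2 - 6*r*cos(r) - 120*sin(r)^3 - 40*sin(r)^2 + 240*sin(r)*cos(r)^2 + 9*sin(r)*cos(r)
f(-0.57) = 37.91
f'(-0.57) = -110.87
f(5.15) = 29.87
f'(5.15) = 130.98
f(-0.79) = 61.64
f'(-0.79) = -98.47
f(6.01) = 118.84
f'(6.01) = 57.98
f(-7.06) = -141.11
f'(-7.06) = -413.25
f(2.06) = -112.35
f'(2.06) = 12.21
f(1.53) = -59.37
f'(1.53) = -173.37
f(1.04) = 15.01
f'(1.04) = -94.77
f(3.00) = 41.39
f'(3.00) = 163.08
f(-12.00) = -2205.89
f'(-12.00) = 853.23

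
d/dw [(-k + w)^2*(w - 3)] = (k - w)*(k - 3*w + 6)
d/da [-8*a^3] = -24*a^2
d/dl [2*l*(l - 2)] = 4*l - 4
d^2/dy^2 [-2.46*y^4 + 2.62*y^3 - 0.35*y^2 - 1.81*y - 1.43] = -29.52*y^2 + 15.72*y - 0.7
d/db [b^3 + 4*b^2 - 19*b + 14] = 3*b^2 + 8*b - 19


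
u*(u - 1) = u^2 - u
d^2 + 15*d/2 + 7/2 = (d + 1/2)*(d + 7)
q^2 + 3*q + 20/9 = (q + 4/3)*(q + 5/3)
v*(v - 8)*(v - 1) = v^3 - 9*v^2 + 8*v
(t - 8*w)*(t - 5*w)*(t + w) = t^3 - 12*t^2*w + 27*t*w^2 + 40*w^3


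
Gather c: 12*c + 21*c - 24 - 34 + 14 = 33*c - 44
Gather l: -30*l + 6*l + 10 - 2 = 8 - 24*l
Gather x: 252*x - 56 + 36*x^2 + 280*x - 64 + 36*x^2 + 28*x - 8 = 72*x^2 + 560*x - 128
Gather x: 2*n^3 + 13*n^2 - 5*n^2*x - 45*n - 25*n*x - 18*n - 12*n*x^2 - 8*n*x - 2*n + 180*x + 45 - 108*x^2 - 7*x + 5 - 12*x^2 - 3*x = 2*n^3 + 13*n^2 - 65*n + x^2*(-12*n - 120) + x*(-5*n^2 - 33*n + 170) + 50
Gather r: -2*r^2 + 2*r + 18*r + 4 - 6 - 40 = -2*r^2 + 20*r - 42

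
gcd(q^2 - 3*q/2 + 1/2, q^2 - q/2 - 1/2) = q - 1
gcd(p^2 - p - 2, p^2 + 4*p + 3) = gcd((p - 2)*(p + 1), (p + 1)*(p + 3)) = p + 1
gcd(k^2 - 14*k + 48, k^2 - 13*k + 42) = k - 6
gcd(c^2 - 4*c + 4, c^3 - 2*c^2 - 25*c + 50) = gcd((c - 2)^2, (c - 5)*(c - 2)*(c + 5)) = c - 2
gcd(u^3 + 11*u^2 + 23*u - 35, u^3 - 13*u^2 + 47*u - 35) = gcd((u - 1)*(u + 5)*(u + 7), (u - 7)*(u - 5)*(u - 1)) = u - 1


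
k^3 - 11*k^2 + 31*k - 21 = (k - 7)*(k - 3)*(k - 1)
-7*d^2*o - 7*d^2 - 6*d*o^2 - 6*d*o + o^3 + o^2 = (-7*d + o)*(d + o)*(o + 1)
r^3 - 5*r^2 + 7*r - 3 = (r - 3)*(r - 1)^2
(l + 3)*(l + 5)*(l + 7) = l^3 + 15*l^2 + 71*l + 105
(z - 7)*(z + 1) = z^2 - 6*z - 7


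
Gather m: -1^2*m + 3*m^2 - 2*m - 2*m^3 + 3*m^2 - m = -2*m^3 + 6*m^2 - 4*m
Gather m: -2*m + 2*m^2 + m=2*m^2 - m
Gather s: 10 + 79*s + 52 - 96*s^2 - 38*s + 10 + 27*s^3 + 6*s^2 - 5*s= 27*s^3 - 90*s^2 + 36*s + 72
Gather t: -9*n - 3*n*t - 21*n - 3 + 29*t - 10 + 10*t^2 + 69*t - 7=-30*n + 10*t^2 + t*(98 - 3*n) - 20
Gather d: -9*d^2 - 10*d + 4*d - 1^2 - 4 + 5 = -9*d^2 - 6*d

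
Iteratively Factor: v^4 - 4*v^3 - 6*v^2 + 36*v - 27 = (v + 3)*(v^3 - 7*v^2 + 15*v - 9) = (v - 3)*(v + 3)*(v^2 - 4*v + 3) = (v - 3)*(v - 1)*(v + 3)*(v - 3)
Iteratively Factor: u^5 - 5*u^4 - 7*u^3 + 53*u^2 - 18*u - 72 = (u + 3)*(u^4 - 8*u^3 + 17*u^2 + 2*u - 24) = (u - 3)*(u + 3)*(u^3 - 5*u^2 + 2*u + 8) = (u - 3)*(u - 2)*(u + 3)*(u^2 - 3*u - 4) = (u - 4)*(u - 3)*(u - 2)*(u + 3)*(u + 1)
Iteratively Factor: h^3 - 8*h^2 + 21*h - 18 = (h - 2)*(h^2 - 6*h + 9) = (h - 3)*(h - 2)*(h - 3)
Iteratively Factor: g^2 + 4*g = (g + 4)*(g)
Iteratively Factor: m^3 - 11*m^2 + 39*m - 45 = (m - 5)*(m^2 - 6*m + 9) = (m - 5)*(m - 3)*(m - 3)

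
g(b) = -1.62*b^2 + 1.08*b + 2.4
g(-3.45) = -20.61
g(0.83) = 2.18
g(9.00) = -119.10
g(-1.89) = -5.43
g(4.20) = -21.64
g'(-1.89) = 7.20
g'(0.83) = -1.61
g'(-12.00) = 39.96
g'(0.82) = -1.58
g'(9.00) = -28.08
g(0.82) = 2.20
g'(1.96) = -5.27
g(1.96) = -1.71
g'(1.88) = -5.01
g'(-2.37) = 8.76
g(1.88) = -1.30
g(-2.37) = -9.26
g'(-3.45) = 12.26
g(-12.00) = -243.84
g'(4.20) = -12.53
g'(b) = 1.08 - 3.24*b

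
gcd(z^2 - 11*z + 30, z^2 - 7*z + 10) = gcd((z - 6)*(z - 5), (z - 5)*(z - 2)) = z - 5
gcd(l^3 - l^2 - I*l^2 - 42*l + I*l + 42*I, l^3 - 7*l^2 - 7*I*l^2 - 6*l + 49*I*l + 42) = l^2 + l*(-7 - I) + 7*I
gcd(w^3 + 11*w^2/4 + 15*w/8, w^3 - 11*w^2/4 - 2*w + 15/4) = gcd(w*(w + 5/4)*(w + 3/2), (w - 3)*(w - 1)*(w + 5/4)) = w + 5/4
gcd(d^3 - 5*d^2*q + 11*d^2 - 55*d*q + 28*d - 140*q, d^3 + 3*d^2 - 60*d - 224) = d^2 + 11*d + 28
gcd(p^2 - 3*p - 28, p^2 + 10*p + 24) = p + 4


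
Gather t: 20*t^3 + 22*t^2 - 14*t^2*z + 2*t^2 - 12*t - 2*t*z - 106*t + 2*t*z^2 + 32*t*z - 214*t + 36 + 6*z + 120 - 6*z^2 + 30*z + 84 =20*t^3 + t^2*(24 - 14*z) + t*(2*z^2 + 30*z - 332) - 6*z^2 + 36*z + 240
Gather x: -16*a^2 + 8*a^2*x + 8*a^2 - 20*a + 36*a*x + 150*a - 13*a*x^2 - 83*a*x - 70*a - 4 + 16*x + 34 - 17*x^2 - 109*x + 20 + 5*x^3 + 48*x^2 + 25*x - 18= -8*a^2 + 60*a + 5*x^3 + x^2*(31 - 13*a) + x*(8*a^2 - 47*a - 68) + 32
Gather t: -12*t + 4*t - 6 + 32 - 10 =16 - 8*t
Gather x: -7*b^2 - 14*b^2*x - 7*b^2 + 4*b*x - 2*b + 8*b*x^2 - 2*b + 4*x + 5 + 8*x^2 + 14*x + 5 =-14*b^2 - 4*b + x^2*(8*b + 8) + x*(-14*b^2 + 4*b + 18) + 10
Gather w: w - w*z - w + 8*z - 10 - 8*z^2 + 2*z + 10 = -w*z - 8*z^2 + 10*z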